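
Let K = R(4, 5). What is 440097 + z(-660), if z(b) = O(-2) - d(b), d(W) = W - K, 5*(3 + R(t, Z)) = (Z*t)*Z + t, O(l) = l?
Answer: 2203864/5 ≈ 4.4077e+5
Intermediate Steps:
R(t, Z) = -3 + t/5 + t*Z²/5 (R(t, Z) = -3 + ((Z*t)*Z + t)/5 = -3 + (t*Z² + t)/5 = -3 + (t + t*Z²)/5 = -3 + (t/5 + t*Z²/5) = -3 + t/5 + t*Z²/5)
K = 89/5 (K = -3 + (⅕)*4 + (⅕)*4*5² = -3 + ⅘ + (⅕)*4*25 = -3 + ⅘ + 20 = 89/5 ≈ 17.800)
d(W) = -89/5 + W (d(W) = W - 1*89/5 = W - 89/5 = -89/5 + W)
z(b) = 79/5 - b (z(b) = -2 - (-89/5 + b) = -2 + (89/5 - b) = 79/5 - b)
440097 + z(-660) = 440097 + (79/5 - 1*(-660)) = 440097 + (79/5 + 660) = 440097 + 3379/5 = 2203864/5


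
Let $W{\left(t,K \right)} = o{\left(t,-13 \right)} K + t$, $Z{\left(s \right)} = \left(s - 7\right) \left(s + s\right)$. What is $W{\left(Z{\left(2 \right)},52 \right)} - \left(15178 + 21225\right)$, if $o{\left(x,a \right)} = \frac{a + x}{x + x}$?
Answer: $- \frac{363801}{10} \approx -36380.0$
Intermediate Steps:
$o{\left(x,a \right)} = \frac{a + x}{2 x}$
$Z{\left(s \right)} = 2 s \left(-7 + s\right)$ ($Z{\left(s \right)} = \left(-7 + s\right) 2 s = 2 s \left(-7 + s\right)$)
$W{\left(t,K \right)} = t + \frac{K \left(-13 + t\right)}{2 t}$ ($W{\left(t,K \right)} = \frac{-13 + t}{2 t} K + t = \frac{K \left(-13 + t\right)}{2 t} + t = t + \frac{K \left(-13 + t\right)}{2 t}$)
$W{\left(Z{\left(2 \right)},52 \right)} - \left(15178 + 21225\right) = \frac{\left(2 \cdot 2 \left(-7 + 2\right)\right)^{2} + \frac{1}{2} \cdot 52 \left(-13 + 2 \cdot 2 \left(-7 + 2\right)\right)}{2 \cdot 2 \left(-7 + 2\right)} - \left(15178 + 21225\right) = \frac{\left(2 \cdot 2 \left(-5\right)\right)^{2} + \frac{1}{2} \cdot 52 \left(-13 + 2 \cdot 2 \left(-5\right)\right)}{2 \cdot 2 \left(-5\right)} - 36403 = \frac{\left(-20\right)^{2} + \frac{1}{2} \cdot 52 \left(-13 - 20\right)}{-20} - 36403 = - \frac{400 + \frac{1}{2} \cdot 52 \left(-33\right)}{20} - 36403 = - \frac{400 - 858}{20} - 36403 = \left(- \frac{1}{20}\right) \left(-458\right) - 36403 = \frac{229}{10} - 36403 = - \frac{363801}{10}$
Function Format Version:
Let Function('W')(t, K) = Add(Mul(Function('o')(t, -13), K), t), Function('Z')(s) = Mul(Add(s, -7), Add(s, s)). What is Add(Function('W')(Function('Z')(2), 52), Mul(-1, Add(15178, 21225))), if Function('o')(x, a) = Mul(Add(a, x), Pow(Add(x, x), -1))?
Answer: Rational(-363801, 10) ≈ -36380.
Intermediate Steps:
Function('o')(x, a) = Mul(Rational(1, 2), Pow(x, -1), Add(a, x)) (Function('o')(x, a) = Mul(Add(a, x), Pow(Mul(2, x), -1)) = Mul(Add(a, x), Mul(Rational(1, 2), Pow(x, -1))) = Mul(Rational(1, 2), Pow(x, -1), Add(a, x)))
Function('Z')(s) = Mul(2, s, Add(-7, s)) (Function('Z')(s) = Mul(Add(-7, s), Mul(2, s)) = Mul(2, s, Add(-7, s)))
Function('W')(t, K) = Add(t, Mul(Rational(1, 2), K, Pow(t, -1), Add(-13, t))) (Function('W')(t, K) = Add(Mul(Mul(Rational(1, 2), Pow(t, -1), Add(-13, t)), K), t) = Add(Mul(Rational(1, 2), K, Pow(t, -1), Add(-13, t)), t) = Add(t, Mul(Rational(1, 2), K, Pow(t, -1), Add(-13, t))))
Add(Function('W')(Function('Z')(2), 52), Mul(-1, Add(15178, 21225))) = Add(Mul(Pow(Mul(2, 2, Add(-7, 2)), -1), Add(Pow(Mul(2, 2, Add(-7, 2)), 2), Mul(Rational(1, 2), 52, Add(-13, Mul(2, 2, Add(-7, 2)))))), Mul(-1, Add(15178, 21225))) = Add(Mul(Pow(Mul(2, 2, -5), -1), Add(Pow(Mul(2, 2, -5), 2), Mul(Rational(1, 2), 52, Add(-13, Mul(2, 2, -5))))), Mul(-1, 36403)) = Add(Mul(Pow(-20, -1), Add(Pow(-20, 2), Mul(Rational(1, 2), 52, Add(-13, -20)))), -36403) = Add(Mul(Rational(-1, 20), Add(400, Mul(Rational(1, 2), 52, -33))), -36403) = Add(Mul(Rational(-1, 20), Add(400, -858)), -36403) = Add(Mul(Rational(-1, 20), -458), -36403) = Add(Rational(229, 10), -36403) = Rational(-363801, 10)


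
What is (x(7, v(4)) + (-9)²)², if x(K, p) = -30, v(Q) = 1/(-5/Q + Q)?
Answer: 2601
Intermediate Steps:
v(Q) = 1/(Q - 5/Q)
(x(7, v(4)) + (-9)²)² = (-30 + (-9)²)² = (-30 + 81)² = 51² = 2601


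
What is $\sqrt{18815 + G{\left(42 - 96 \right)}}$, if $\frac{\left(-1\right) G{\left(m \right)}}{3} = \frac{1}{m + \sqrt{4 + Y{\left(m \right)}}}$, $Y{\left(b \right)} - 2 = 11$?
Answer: $\frac{\sqrt{1016013 - 18815 \sqrt{17}}}{\sqrt{54 - \sqrt{17}}} \approx 137.17$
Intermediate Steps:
$Y{\left(b \right)} = 13$ ($Y{\left(b \right)} = 2 + 11 = 13$)
$G{\left(m \right)} = - \frac{3}{m + \sqrt{17}}$ ($G{\left(m \right)} = - \frac{3}{m + \sqrt{4 + 13}} = - \frac{3}{m + \sqrt{17}}$)
$\sqrt{18815 + G{\left(42 - 96 \right)}} = \sqrt{18815 - \frac{3}{\left(42 - 96\right) + \sqrt{17}}} = \sqrt{18815 - \frac{3}{-54 + \sqrt{17}}}$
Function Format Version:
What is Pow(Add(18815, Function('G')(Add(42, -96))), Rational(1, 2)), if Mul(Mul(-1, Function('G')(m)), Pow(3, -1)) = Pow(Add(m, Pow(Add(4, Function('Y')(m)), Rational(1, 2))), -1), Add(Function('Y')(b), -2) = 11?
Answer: Mul(Pow(Add(54, Mul(-1, Pow(17, Rational(1, 2)))), Rational(-1, 2)), Pow(Add(1016013, Mul(-18815, Pow(17, Rational(1, 2)))), Rational(1, 2))) ≈ 137.17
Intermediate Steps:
Function('Y')(b) = 13 (Function('Y')(b) = Add(2, 11) = 13)
Function('G')(m) = Mul(-3, Pow(Add(m, Pow(17, Rational(1, 2))), -1)) (Function('G')(m) = Mul(-3, Pow(Add(m, Pow(Add(4, 13), Rational(1, 2))), -1)) = Mul(-3, Pow(Add(m, Pow(17, Rational(1, 2))), -1)))
Pow(Add(18815, Function('G')(Add(42, -96))), Rational(1, 2)) = Pow(Add(18815, Mul(-3, Pow(Add(Add(42, -96), Pow(17, Rational(1, 2))), -1))), Rational(1, 2)) = Pow(Add(18815, Mul(-3, Pow(Add(-54, Pow(17, Rational(1, 2))), -1))), Rational(1, 2))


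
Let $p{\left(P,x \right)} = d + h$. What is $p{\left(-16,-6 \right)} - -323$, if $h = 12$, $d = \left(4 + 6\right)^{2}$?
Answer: $435$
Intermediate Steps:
$d = 100$ ($d = 10^{2} = 100$)
$p{\left(P,x \right)} = 112$ ($p{\left(P,x \right)} = 100 + 12 = 112$)
$p{\left(-16,-6 \right)} - -323 = 112 - -323 = 112 + 323 = 435$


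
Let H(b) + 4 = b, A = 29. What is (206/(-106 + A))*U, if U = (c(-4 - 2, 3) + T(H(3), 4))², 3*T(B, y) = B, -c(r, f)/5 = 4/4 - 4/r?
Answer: -139256/693 ≈ -200.95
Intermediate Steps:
c(r, f) = -5 + 20/r (c(r, f) = -5*(4/4 - 4/r) = -5*(4*(¼) - 4/r) = -5*(1 - 4/r) = -5 + 20/r)
H(b) = -4 + b
T(B, y) = B/3
U = 676/9 (U = ((-5 + 20/(-4 - 2)) + (-4 + 3)/3)² = ((-5 + 20/(-6)) + (⅓)*(-1))² = ((-5 + 20*(-⅙)) - ⅓)² = ((-5 - 10/3) - ⅓)² = (-25/3 - ⅓)² = (-26/3)² = 676/9 ≈ 75.111)
(206/(-106 + A))*U = (206/(-106 + 29))*(676/9) = (206/(-77))*(676/9) = (206*(-1/77))*(676/9) = -206/77*676/9 = -139256/693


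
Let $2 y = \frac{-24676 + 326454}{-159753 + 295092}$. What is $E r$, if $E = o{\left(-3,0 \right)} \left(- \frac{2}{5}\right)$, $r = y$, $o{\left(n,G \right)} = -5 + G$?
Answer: $\frac{301778}{135339} \approx 2.2298$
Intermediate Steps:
$y = \frac{150889}{135339}$ ($y = \frac{\left(-24676 + 326454\right) \frac{1}{-159753 + 295092}}{2} = \frac{301778 \cdot \frac{1}{135339}}{2} = \frac{1}{2} \cdot \frac{301778}{135339} = \frac{150889}{135339} \approx 1.1149$)
$r = \frac{150889}{135339} \approx 1.1149$
$E = 2$ ($E = \left(-5 + 0\right) \left(- \frac{2}{5}\right) = - 5 \left(\left(-2\right) \frac{1}{5}\right) = \left(-5\right) \left(- \frac{2}{5}\right) = 2$)
$E r = 2 \cdot \frac{150889}{135339} = \frac{301778}{135339}$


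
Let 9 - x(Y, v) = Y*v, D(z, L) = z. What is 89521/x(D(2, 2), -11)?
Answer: 89521/31 ≈ 2887.8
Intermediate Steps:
x(Y, v) = 9 - Y*v
89521/x(D(2, 2), -11) = 89521/(9 - 1*2*(-11)) = 89521/(9 + 22) = 89521/31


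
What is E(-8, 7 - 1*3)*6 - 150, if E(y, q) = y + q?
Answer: -174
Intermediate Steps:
E(y, q) = q + y
E(-8, 7 - 1*3)*6 - 150 = ((7 - 1*3) - 8)*6 - 150 = ((7 - 3) - 8)*6 - 150 = (4 - 8)*6 - 150 = -4*6 - 150 = -24 - 150 = -174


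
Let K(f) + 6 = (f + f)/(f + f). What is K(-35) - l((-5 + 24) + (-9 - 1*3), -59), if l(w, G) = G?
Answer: 54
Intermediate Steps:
K(f) = -5 (K(f) = -6 + (f + f)/(f + f) = -6 + (2*f)/((2*f)) = -6 + (2*f)*(1/(2*f)) = -6 + 1 = -5)
K(-35) - l((-5 + 24) + (-9 - 1*3), -59) = -5 - 1*(-59) = -5 + 59 = 54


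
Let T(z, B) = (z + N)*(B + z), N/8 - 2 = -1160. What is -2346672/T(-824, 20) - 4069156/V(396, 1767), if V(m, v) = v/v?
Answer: -687581614833/168974 ≈ -4.0692e+6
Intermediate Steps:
N = -9264 (N = 16 + 8*(-1160) = 16 - 9280 = -9264)
T(z, B) = (-9264 + z)*(B + z) (T(z, B) = (z - 9264)*(B + z) = (-9264 + z)*(B + z))
V(m, v) = 1
-2346672/T(-824, 20) - 4069156/V(396, 1767) = -2346672/((-824)² - 9264*20 - 9264*(-824) + 20*(-824)) - 4069156/1 = -2346672/(678976 - 185280 + 7633536 - 16480) - 4069156*1 = -2346672/8110752 - 4069156 = -2346672*1/8110752 - 4069156 = -48889/168974 - 4069156 = -687581614833/168974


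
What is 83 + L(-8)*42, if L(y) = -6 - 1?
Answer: -211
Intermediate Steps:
L(y) = -7
83 + L(-8)*42 = 83 - 7*42 = 83 - 294 = -211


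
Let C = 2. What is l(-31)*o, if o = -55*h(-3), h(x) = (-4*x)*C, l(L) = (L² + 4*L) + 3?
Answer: -1108800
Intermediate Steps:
l(L) = 3 + L² + 4*L
h(x) = -8*x (h(x) = -4*x*2 = -8*x)
o = -1320 (o = -(-440)*(-3) = -55*24 = -1320)
l(-31)*o = (3 + (-31)² + 4*(-31))*(-1320) = (3 + 961 - 124)*(-1320) = 840*(-1320) = -1108800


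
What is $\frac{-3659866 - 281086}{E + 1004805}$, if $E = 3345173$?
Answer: $- \frac{1970476}{2174989} \approx -0.90597$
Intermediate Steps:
$\frac{-3659866 - 281086}{E + 1004805} = \frac{-3659866 - 281086}{3345173 + 1004805} = - \frac{3940952}{4349978} = \left(-3940952\right) \frac{1}{4349978} = - \frac{1970476}{2174989}$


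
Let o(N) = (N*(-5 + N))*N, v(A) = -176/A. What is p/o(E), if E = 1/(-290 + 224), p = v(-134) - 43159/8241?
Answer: 3098727720/909257 ≈ 3408.0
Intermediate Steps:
p = -32335/8241 (p = -176/(-134) - 43159/8241 = -176*(-1/134) - 43159/8241 = 88/67 - 1*43159/8241 = 88/67 - 43159/8241 = -32335/8241 ≈ -3.9237)
E = -1/66 (E = 1/(-66) = -1/66 ≈ -0.015152)
o(N) = N**2*(-5 + N)
p/o(E) = -32335*4356/(-5 - 1/66)/8241 = -32335/(8241*((1/4356)*(-331/66))) = -32335/(8241*(-331/287496)) = -32335/8241*(-287496/331) = 3098727720/909257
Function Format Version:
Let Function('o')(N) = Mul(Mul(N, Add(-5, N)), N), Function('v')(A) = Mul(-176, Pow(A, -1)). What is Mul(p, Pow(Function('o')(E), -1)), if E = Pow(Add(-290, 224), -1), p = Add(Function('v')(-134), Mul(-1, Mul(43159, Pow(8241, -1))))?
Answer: Rational(3098727720, 909257) ≈ 3408.0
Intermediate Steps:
p = Rational(-32335, 8241) (p = Add(Mul(-176, Pow(-134, -1)), Mul(-1, Mul(43159, Pow(8241, -1)))) = Add(Mul(-176, Rational(-1, 134)), Mul(-1, Mul(43159, Rational(1, 8241)))) = Add(Rational(88, 67), Mul(-1, Rational(43159, 8241))) = Add(Rational(88, 67), Rational(-43159, 8241)) = Rational(-32335, 8241) ≈ -3.9237)
E = Rational(-1, 66) (E = Pow(-66, -1) = Rational(-1, 66) ≈ -0.015152)
Function('o')(N) = Mul(Pow(N, 2), Add(-5, N))
Mul(p, Pow(Function('o')(E), -1)) = Mul(Rational(-32335, 8241), Pow(Mul(Pow(Rational(-1, 66), 2), Add(-5, Rational(-1, 66))), -1)) = Mul(Rational(-32335, 8241), Pow(Mul(Rational(1, 4356), Rational(-331, 66)), -1)) = Mul(Rational(-32335, 8241), Pow(Rational(-331, 287496), -1)) = Mul(Rational(-32335, 8241), Rational(-287496, 331)) = Rational(3098727720, 909257)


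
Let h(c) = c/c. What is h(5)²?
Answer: 1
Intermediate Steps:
h(c) = 1
h(5)² = 1² = 1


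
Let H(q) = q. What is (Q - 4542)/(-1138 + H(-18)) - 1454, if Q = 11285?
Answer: -1687567/1156 ≈ -1459.8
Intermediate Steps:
(Q - 4542)/(-1138 + H(-18)) - 1454 = (11285 - 4542)/(-1138 - 18) - 1454 = 6743/(-1156) - 1454 = 6743*(-1/1156) - 1454 = -6743/1156 - 1454 = -1687567/1156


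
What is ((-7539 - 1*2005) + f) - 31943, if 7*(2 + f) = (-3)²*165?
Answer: -288938/7 ≈ -41277.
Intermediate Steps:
f = 1471/7 (f = -2 + ((-3)²*165)/7 = -2 + (9*165)/7 = -2 + (⅐)*1485 = -2 + 1485/7 = 1471/7 ≈ 210.14)
((-7539 - 1*2005) + f) - 31943 = ((-7539 - 1*2005) + 1471/7) - 31943 = ((-7539 - 2005) + 1471/7) - 31943 = (-9544 + 1471/7) - 31943 = -65337/7 - 31943 = -288938/7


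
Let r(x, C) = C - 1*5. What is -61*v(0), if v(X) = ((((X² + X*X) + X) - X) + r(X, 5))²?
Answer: 0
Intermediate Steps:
r(x, C) = -5 + C (r(x, C) = C - 5 = -5 + C)
v(X) = 4*X⁴ (v(X) = ((((X² + X*X) + X) - X) + (-5 + 5))² = ((((X² + X²) + X) - X) + 0)² = (((2*X² + X) - X) + 0)² = (((X + 2*X²) - X) + 0)² = (2*X² + 0)² = (2*X²)² = 4*X⁴)
-61*v(0) = -244*0⁴ = -244*0 = -61*0 = 0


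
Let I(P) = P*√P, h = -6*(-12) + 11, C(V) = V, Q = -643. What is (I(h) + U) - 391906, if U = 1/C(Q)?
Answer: -251995559/643 + 83*√83 ≈ -3.9115e+5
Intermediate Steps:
h = 83 (h = 72 + 11 = 83)
I(P) = P^(3/2)
U = -1/643 (U = 1/(-643) = -1/643 ≈ -0.0015552)
(I(h) + U) - 391906 = (83^(3/2) - 1/643) - 391906 = (83*√83 - 1/643) - 391906 = (-1/643 + 83*√83) - 391906 = -251995559/643 + 83*√83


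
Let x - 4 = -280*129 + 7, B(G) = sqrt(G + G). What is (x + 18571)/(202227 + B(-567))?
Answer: -394073014/4543973407 + 17538*I*sqrt(14)/4543973407 ≈ -0.086724 + 1.4441e-5*I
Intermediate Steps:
B(G) = sqrt(2)*sqrt(G) (B(G) = sqrt(2*G) = sqrt(2)*sqrt(G))
x = -36109 (x = 4 + (-280*129 + 7) = 4 + (-36120 + 7) = 4 - 36113 = -36109)
(x + 18571)/(202227 + B(-567)) = (-36109 + 18571)/(202227 + sqrt(2)*sqrt(-567)) = -17538/(202227 + sqrt(2)*(9*I*sqrt(7))) = -17538/(202227 + 9*I*sqrt(14))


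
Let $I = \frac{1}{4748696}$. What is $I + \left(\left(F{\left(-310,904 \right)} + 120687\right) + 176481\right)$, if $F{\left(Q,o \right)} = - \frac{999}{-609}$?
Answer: $\frac{286467161380355}{963985288} \approx 2.9717 \cdot 10^{5}$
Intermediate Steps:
$F{\left(Q,o \right)} = \frac{333}{203}$ ($F{\left(Q,o \right)} = \left(-999\right) \left(- \frac{1}{609}\right) = \frac{333}{203}$)
$I = \frac{1}{4748696} \approx 2.1058 \cdot 10^{-7}$
$I + \left(\left(F{\left(-310,904 \right)} + 120687\right) + 176481\right) = \frac{1}{4748696} + \left(\left(\frac{333}{203} + 120687\right) + 176481\right) = \frac{1}{4748696} + \left(\frac{24499794}{203} + 176481\right) = \frac{1}{4748696} + \frac{60325437}{203} = \frac{286467161380355}{963985288}$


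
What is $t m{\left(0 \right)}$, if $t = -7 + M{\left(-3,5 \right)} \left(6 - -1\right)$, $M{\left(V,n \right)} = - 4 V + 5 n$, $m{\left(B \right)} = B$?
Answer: $0$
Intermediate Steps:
$t = 252$ ($t = -7 + \left(\left(-4\right) \left(-3\right) + 5 \cdot 5\right) \left(6 - -1\right) = -7 + \left(12 + 25\right) \left(6 + 1\right) = -7 + 37 \cdot 7 = -7 + 259 = 252$)
$t m{\left(0 \right)} = 252 \cdot 0 = 0$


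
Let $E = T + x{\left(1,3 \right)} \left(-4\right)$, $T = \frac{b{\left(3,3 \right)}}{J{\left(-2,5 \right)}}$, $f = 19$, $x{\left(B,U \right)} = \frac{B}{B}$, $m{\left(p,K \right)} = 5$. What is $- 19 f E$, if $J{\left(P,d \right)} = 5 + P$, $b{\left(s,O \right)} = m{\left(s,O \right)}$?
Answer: $\frac{2527}{3} \approx 842.33$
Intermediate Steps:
$x{\left(B,U \right)} = 1$
$b{\left(s,O \right)} = 5$
$T = \frac{5}{3}$ ($T = \frac{5}{5 - 2} = \frac{5}{3} \approx 1.6667$)
$E = - \frac{7}{3}$ ($E = \frac{5}{3} + 1 \left(-4\right) = \frac{5}{3} - 4 = - \frac{7}{3} \approx -2.3333$)
$- 19 f E = \left(-19\right) 19 \left(- \frac{7}{3}\right) = \left(-361\right) \left(- \frac{7}{3}\right) = \frac{2527}{3}$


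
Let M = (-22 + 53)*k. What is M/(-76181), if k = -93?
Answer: 2883/76181 ≈ 0.037844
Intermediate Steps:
M = -2883 (M = (-22 + 53)*(-93) = 31*(-93) = -2883)
M/(-76181) = -2883/(-76181) = -2883*(-1/76181) = 2883/76181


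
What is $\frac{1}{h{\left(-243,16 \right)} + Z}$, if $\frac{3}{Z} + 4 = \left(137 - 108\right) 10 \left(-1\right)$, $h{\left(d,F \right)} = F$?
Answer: $\frac{98}{1567} \approx 0.06254$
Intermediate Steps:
$Z = - \frac{1}{98}$ ($Z = \frac{3}{-4 + \left(137 - 108\right) 10 \left(-1\right)} = \frac{3}{-4 + 29 \left(-10\right)} = \frac{3}{-4 - 290} = \frac{3}{-294} = 3 \left(- \frac{1}{294}\right) = - \frac{1}{98} \approx -0.010204$)
$\frac{1}{h{\left(-243,16 \right)} + Z} = \frac{1}{16 - \frac{1}{98}} = \frac{1}{\frac{1567}{98}} = \frac{98}{1567}$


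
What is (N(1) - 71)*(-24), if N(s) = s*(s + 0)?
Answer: 1680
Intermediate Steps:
N(s) = s² (N(s) = s*s = s²)
(N(1) - 71)*(-24) = (1² - 71)*(-24) = (1 - 71)*(-24) = -70*(-24) = 1680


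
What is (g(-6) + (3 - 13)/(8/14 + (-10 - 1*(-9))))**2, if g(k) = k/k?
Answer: 5329/9 ≈ 592.11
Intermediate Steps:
g(k) = 1
(g(-6) + (3 - 13)/(8/14 + (-10 - 1*(-9))))**2 = (1 + (3 - 13)/(8/14 + (-10 - 1*(-9))))**2 = (1 - 10/(8*(1/14) + (-10 + 9)))**2 = (1 - 10/(4/7 - 1))**2 = (1 - 10/(-3/7))**2 = (1 - 10*(-7/3))**2 = (1 + 70/3)**2 = (73/3)**2 = 5329/9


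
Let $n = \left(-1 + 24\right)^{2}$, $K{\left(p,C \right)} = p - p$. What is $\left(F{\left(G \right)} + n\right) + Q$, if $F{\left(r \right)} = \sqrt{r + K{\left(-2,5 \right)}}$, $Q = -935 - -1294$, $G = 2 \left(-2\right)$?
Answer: $888 + 2 i \approx 888.0 + 2.0 i$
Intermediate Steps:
$K{\left(p,C \right)} = 0$
$G = -4$
$Q = 359$ ($Q = -935 + 1294 = 359$)
$n = 529$ ($n = 23^{2} = 529$)
$F{\left(r \right)} = \sqrt{r}$ ($F{\left(r \right)} = \sqrt{r + 0} = \sqrt{r}$)
$\left(F{\left(G \right)} + n\right) + Q = \left(\sqrt{-4} + 529\right) + 359 = \left(2 i + 529\right) + 359 = \left(529 + 2 i\right) + 359 = 888 + 2 i$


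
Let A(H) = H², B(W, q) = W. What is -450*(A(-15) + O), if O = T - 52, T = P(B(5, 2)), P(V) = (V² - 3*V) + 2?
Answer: -83250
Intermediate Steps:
P(V) = 2 + V² - 3*V
T = 12 (T = 2 + 5² - 3*5 = 2 + 25 - 15 = 12)
O = -40 (O = 12 - 52 = -40)
-450*(A(-15) + O) = -450*((-15)² - 40) = -450*(225 - 40) = -450*185 = -83250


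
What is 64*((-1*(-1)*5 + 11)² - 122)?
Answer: 8576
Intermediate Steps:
64*((-1*(-1)*5 + 11)² - 122) = 64*((1*5 + 11)² - 122) = 64*((5 + 11)² - 122) = 64*(16² - 122) = 64*(256 - 122) = 64*134 = 8576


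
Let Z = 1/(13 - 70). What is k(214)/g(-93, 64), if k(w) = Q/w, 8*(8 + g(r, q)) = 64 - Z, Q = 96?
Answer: 21888/107 ≈ 204.56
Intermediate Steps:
Z = -1/57 (Z = 1/(-57) = -1/57 ≈ -0.017544)
g(r, q) = 1/456 (g(r, q) = -8 + (64 - 1*(-1/57))/8 = -8 + (64 + 1/57)/8 = -8 + (⅛)*(3649/57) = -8 + 3649/456 = 1/456)
k(w) = 96/w
k(214)/g(-93, 64) = (96/214)/(1/456) = (96*(1/214))*456 = (48/107)*456 = 21888/107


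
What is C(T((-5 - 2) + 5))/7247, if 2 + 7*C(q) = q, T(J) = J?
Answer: -4/50729 ≈ -7.8850e-5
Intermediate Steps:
C(q) = -2/7 + q/7
C(T((-5 - 2) + 5))/7247 = (-2/7 + ((-5 - 2) + 5)/7)/7247 = (-2/7 + (-7 + 5)/7)*(1/7247) = (-2/7 + (⅐)*(-2))*(1/7247) = (-2/7 - 2/7)*(1/7247) = -4/7*1/7247 = -4/50729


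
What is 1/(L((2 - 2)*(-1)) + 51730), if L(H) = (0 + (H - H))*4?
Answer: 1/51730 ≈ 1.9331e-5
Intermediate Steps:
L(H) = 0 (L(H) = (0 + 0)*4 = 0*4 = 0)
1/(L((2 - 2)*(-1)) + 51730) = 1/(0 + 51730) = 1/51730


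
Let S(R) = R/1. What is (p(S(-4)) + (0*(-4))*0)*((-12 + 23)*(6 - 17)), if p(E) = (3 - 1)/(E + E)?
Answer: 121/4 ≈ 30.250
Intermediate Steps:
S(R) = R (S(R) = R*1 = R)
p(E) = 1/E (p(E) = 2/((2*E)) = 2*(1/(2*E)) = 1/E)
(p(S(-4)) + (0*(-4))*0)*((-12 + 23)*(6 - 17)) = (1/(-4) + (0*(-4))*0)*((-12 + 23)*(6 - 17)) = (-1/4 + 0*0)*(11*(-11)) = (-1/4 + 0)*(-121) = -1/4*(-121) = 121/4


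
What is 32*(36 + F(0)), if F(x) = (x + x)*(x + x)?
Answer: 1152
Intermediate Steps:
F(x) = 4*x**2 (F(x) = (2*x)*(2*x) = 4*x**2)
32*(36 + F(0)) = 32*(36 + 4*0**2) = 32*(36 + 4*0) = 32*(36 + 0) = 32*36 = 1152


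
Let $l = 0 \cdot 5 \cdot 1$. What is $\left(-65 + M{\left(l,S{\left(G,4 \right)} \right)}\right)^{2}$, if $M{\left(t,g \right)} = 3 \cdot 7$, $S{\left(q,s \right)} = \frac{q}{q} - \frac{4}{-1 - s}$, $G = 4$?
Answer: $1936$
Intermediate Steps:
$S{\left(q,s \right)} = 1 - \frac{4}{-1 - s}$
$l = 0$ ($l = 0 \cdot 1 = 0$)
$M{\left(t,g \right)} = 21$
$\left(-65 + M{\left(l,S{\left(G,4 \right)} \right)}\right)^{2} = \left(-65 + 21\right)^{2} = \left(-44\right)^{2} = 1936$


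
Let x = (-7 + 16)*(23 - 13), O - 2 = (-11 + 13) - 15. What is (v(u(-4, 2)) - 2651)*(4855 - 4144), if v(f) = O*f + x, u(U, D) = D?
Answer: -1836513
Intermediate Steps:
O = -11 (O = 2 + ((-11 + 13) - 15) = 2 + (2 - 15) = 2 - 13 = -11)
x = 90 (x = 9*10 = 90)
v(f) = 90 - 11*f (v(f) = -11*f + 90 = 90 - 11*f)
(v(u(-4, 2)) - 2651)*(4855 - 4144) = ((90 - 11*2) - 2651)*(4855 - 4144) = ((90 - 22) - 2651)*711 = (68 - 2651)*711 = -2583*711 = -1836513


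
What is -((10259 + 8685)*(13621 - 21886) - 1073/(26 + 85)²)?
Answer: 52138529309/333 ≈ 1.5657e+8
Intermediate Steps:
-((10259 + 8685)*(13621 - 21886) - 1073/(26 + 85)²) = -(18944*(-8265) - 1073/(111²)) = -(-156572160 - 1073/12321) = -(-156572160 - 1073*1/12321) = -(-156572160 - 29/333) = -1*(-52138529309/333) = 52138529309/333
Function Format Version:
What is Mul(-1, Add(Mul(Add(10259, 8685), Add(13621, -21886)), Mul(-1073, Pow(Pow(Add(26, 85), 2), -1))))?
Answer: Rational(52138529309, 333) ≈ 1.5657e+8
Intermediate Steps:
Mul(-1, Add(Mul(Add(10259, 8685), Add(13621, -21886)), Mul(-1073, Pow(Pow(Add(26, 85), 2), -1)))) = Mul(-1, Add(Mul(18944, -8265), Mul(-1073, Pow(Pow(111, 2), -1)))) = Mul(-1, Add(-156572160, Mul(-1073, Pow(12321, -1)))) = Mul(-1, Add(-156572160, Mul(-1073, Rational(1, 12321)))) = Mul(-1, Add(-156572160, Rational(-29, 333))) = Mul(-1, Rational(-52138529309, 333)) = Rational(52138529309, 333)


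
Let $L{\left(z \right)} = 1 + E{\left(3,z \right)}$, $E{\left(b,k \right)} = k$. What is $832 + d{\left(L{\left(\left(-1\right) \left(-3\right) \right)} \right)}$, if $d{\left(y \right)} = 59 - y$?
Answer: $887$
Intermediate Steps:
$L{\left(z \right)} = 1 + z$
$832 + d{\left(L{\left(\left(-1\right) \left(-3\right) \right)} \right)} = 832 + \left(59 - \left(1 - -3\right)\right) = 832 + \left(59 - \left(1 + 3\right)\right) = 832 + \left(59 - 4\right) = 832 + 55 = 887$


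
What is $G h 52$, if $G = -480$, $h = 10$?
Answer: $-249600$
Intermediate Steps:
$G h 52 = - 480 \cdot 10 \cdot 52 = \left(-480\right) 520 = -249600$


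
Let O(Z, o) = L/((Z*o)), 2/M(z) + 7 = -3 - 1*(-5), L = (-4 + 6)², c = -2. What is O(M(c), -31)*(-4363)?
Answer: -43630/31 ≈ -1407.4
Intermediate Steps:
L = 4 (L = 2² = 4)
M(z) = -⅖ (M(z) = 2/(-7 + (-3 - 1*(-5))) = 2/(-7 + (-3 + 5)) = 2/(-7 + 2) = 2/(-5) = 2*(-⅕) = -⅖)
O(Z, o) = 4/(Z*o) (O(Z, o) = 4/((Z*o)) = 4*(1/(Z*o)) = 4/(Z*o))
O(M(c), -31)*(-4363) = (4/(-⅖*(-31)))*(-4363) = (4*(-5/2)*(-1/31))*(-4363) = (10/31)*(-4363) = -43630/31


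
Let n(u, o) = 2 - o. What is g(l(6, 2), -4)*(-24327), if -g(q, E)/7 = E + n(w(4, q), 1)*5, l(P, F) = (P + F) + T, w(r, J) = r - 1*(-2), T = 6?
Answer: 170289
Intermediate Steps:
w(r, J) = 2 + r (w(r, J) = r + 2 = 2 + r)
l(P, F) = 6 + F + P (l(P, F) = (P + F) + 6 = (F + P) + 6 = 6 + F + P)
g(q, E) = -35 - 7*E (g(q, E) = -7*(E + (2 - 1*1)*5) = -7*(E + (2 - 1)*5) = -7*(E + 1*5) = -7*(E + 5) = -7*(5 + E) = -35 - 7*E)
g(l(6, 2), -4)*(-24327) = (-35 - 7*(-4))*(-24327) = (-35 + 28)*(-24327) = -7*(-24327) = 170289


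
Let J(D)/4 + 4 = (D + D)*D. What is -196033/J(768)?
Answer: -196033/4718576 ≈ -0.041545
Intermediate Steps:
J(D) = -16 + 8*D² (J(D) = -16 + 4*((D + D)*D) = -16 + 4*((2*D)*D) = -16 + 4*(2*D²) = -16 + 8*D²)
-196033/J(768) = -196033/(-16 + 8*768²) = -196033/(-16 + 8*589824) = -196033/(-16 + 4718592) = -196033/4718576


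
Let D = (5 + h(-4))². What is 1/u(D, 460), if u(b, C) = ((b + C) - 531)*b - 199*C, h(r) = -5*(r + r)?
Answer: 1/3865310 ≈ 2.5871e-7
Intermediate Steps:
h(r) = -10*r
D = 2025 (D = (5 - 10*(-4))² = (5 + 40)² = 45² = 2025)
u(b, C) = -199*C + b*(-531 + C + b) (u(b, C) = ((C + b) - 531)*b - 199*C = (-531 + C + b)*b - 199*C = b*(-531 + C + b) - 199*C = -199*C + b*(-531 + C + b))
1/u(D, 460) = 1/(2025² - 531*2025 - 199*460 + 460*2025) = 1/(4100625 - 1075275 - 91540 + 931500) = 1/3865310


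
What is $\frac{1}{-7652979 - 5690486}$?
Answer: $- \frac{1}{13343465} \approx -7.4943 \cdot 10^{-8}$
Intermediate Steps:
$\frac{1}{-7652979 - 5690486} = \frac{1}{-13343465} = - \frac{1}{13343465}$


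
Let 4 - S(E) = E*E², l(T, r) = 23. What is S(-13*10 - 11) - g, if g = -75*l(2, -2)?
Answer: 2804950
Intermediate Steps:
S(E) = 4 - E³ (S(E) = 4 - E*E² = 4 - E³)
g = -1725 (g = -75*23 = -1725)
S(-13*10 - 11) - g = (4 - (-13*10 - 11)³) - 1*(-1725) = (4 - (-130 - 11)³) + 1725 = (4 - 1*(-141)³) + 1725 = (4 - 1*(-2803221)) + 1725 = (4 + 2803221) + 1725 = 2803225 + 1725 = 2804950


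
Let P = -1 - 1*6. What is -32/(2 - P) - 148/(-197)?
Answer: -4972/1773 ≈ -2.8043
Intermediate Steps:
P = -7 (P = -1 - 6 = -7)
-32/(2 - P) - 148/(-197) = -32/(2 - 1*(-7)) - 148/(-197) = -32/(2 + 7) - 148*(-1/197) = -32/9 + 148/197 = -4972/1773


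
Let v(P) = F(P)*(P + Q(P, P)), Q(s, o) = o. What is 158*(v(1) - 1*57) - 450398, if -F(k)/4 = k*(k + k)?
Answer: -461932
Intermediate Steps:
F(k) = -8*k² (F(k) = -4*k*(k + k) = -4*k*2*k = -8*k²)
v(P) = -16*P³ (v(P) = (-8*P²)*(P + P) = (-8*P²)*(2*P) = -16*P³)
158*(v(1) - 1*57) - 450398 = 158*(-16*1³ - 1*57) - 450398 = 158*(-16*1 - 57) - 450398 = 158*(-16 - 57) - 450398 = 158*(-73) - 450398 = -11534 - 450398 = -461932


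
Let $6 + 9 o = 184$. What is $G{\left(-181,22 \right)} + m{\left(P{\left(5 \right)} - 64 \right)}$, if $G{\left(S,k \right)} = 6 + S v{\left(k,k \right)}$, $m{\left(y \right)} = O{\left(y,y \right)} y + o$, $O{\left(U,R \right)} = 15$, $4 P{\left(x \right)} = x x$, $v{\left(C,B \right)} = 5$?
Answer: $- \frac{62837}{36} \approx -1745.5$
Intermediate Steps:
$o = \frac{178}{9}$ ($o = - \frac{2}{3} + \frac{1}{9} \cdot 184 = - \frac{2}{3} + \frac{184}{9} = \frac{178}{9} \approx 19.778$)
$P{\left(x \right)} = \frac{x^{2}}{4}$ ($P{\left(x \right)} = \frac{x x}{4} = \frac{x^{2}}{4}$)
$m{\left(y \right)} = \frac{178}{9} + 15 y$ ($m{\left(y \right)} = 15 y + \frac{178}{9} = \frac{178}{9} + 15 y$)
$G{\left(S,k \right)} = 6 + 5 S$ ($G{\left(S,k \right)} = 6 + S 5 = 6 + 5 S$)
$G{\left(-181,22 \right)} + m{\left(P{\left(5 \right)} - 64 \right)} = \left(6 + 5 \left(-181\right)\right) + \left(\frac{178}{9} + 15 \left(\frac{5^{2}}{4} - 64\right)\right) = \left(6 - 905\right) + \left(\frac{178}{9} + 15 \left(\frac{1}{4} \cdot 25 - 64\right)\right) = -899 + \left(\frac{178}{9} + 15 \left(\frac{25}{4} - 64\right)\right) = -899 + \left(\frac{178}{9} + 15 \left(- \frac{231}{4}\right)\right) = -899 + \left(\frac{178}{9} - \frac{3465}{4}\right) = -899 - \frac{30473}{36} = - \frac{62837}{36}$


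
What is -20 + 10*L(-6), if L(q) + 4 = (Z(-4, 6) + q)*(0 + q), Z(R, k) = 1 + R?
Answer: 480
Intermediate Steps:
L(q) = -4 + q*(-3 + q) (L(q) = -4 + ((1 - 4) + q)*(0 + q) = -4 + (-3 + q)*q = -4 + q*(-3 + q))
-20 + 10*L(-6) = -20 + 10*(-4 + (-6)² - 3*(-6)) = -20 + 10*(-4 + 36 + 18) = -20 + 10*50 = -20 + 500 = 480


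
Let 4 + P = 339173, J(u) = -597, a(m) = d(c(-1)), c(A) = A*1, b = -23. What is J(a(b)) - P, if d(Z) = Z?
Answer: -339766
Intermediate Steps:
c(A) = A
a(m) = -1
P = 339169 (P = -4 + 339173 = 339169)
J(a(b)) - P = -597 - 1*339169 = -597 - 339169 = -339766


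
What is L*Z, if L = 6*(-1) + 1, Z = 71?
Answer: -355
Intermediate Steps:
L = -5 (L = -6 + 1 = -5)
L*Z = -5*71 = -355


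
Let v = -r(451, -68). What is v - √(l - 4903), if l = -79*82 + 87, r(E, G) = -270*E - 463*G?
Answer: 90286 - I*√11294 ≈ 90286.0 - 106.27*I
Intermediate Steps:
r(E, G) = -463*G - 270*E
v = 90286 (v = -(-463*(-68) - 270*451) = -(31484 - 121770) = -1*(-90286) = 90286)
l = -6391 (l = -6478 + 87 = -6391)
v - √(l - 4903) = 90286 - √(-6391 - 4903) = 90286 - √(-11294) = 90286 - I*√11294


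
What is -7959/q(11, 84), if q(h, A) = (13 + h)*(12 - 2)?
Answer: -2653/80 ≈ -33.162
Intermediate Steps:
q(h, A) = 130 + 10*h (q(h, A) = (13 + h)*10 = 130 + 10*h)
-7959/q(11, 84) = -7959/(130 + 10*11) = -7959/(130 + 110) = -7959/240 = -7959*1/240 = -2653/80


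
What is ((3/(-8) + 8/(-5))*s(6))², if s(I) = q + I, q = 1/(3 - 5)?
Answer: 755161/6400 ≈ 117.99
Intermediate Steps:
q = -½ (q = 1/(-2) = -½ ≈ -0.50000)
s(I) = -½ + I
((3/(-8) + 8/(-5))*s(6))² = ((3/(-8) + 8/(-5))*(-½ + 6))² = ((3*(-⅛) + 8*(-⅕))*(11/2))² = ((-3/8 - 8/5)*(11/2))² = (-79/40*11/2)² = (-869/80)² = 755161/6400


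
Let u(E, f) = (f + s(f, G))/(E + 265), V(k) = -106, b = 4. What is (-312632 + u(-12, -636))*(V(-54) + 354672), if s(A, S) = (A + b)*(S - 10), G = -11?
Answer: -28040235165160/253 ≈ -1.1083e+11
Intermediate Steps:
s(A, S) = (-10 + S)*(4 + A) (s(A, S) = (A + 4)*(S - 10) = (4 + A)*(-10 + S) = (-10 + S)*(4 + A))
u(E, f) = (-84 - 20*f)/(265 + E) (u(E, f) = (f + (-40 - 10*f + 4*(-11) + f*(-11)))/(E + 265) = (f + (-40 - 10*f - 44 - 11*f))/(265 + E) = (f + (-84 - 21*f))/(265 + E) = (-84 - 20*f)/(265 + E))
(-312632 + u(-12, -636))*(V(-54) + 354672) = (-312632 + 4*(-21 - 5*(-636))/(265 - 12))*(-106 + 354672) = (-312632 + 4*(-21 + 3180)/253)*354566 = (-312632 + 4*(1/253)*3159)*354566 = (-312632 + 12636/253)*354566 = -79083260/253*354566 = -28040235165160/253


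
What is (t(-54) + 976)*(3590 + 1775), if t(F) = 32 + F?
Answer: 5118210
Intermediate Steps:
(t(-54) + 976)*(3590 + 1775) = ((32 - 54) + 976)*(3590 + 1775) = (-22 + 976)*5365 = 954*5365 = 5118210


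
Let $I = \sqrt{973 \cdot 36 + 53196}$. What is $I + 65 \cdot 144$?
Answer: $9360 + 4 \sqrt{5514} \approx 9657.0$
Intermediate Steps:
$I = 4 \sqrt{5514}$ ($I = \sqrt{35028 + 53196} = \sqrt{88224} = 4 \sqrt{5514} \approx 297.03$)
$I + 65 \cdot 144 = 4 \sqrt{5514} + 65 \cdot 144 = 4 \sqrt{5514} + 9360 = 9360 + 4 \sqrt{5514}$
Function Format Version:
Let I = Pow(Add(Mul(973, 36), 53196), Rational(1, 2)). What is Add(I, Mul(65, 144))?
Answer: Add(9360, Mul(4, Pow(5514, Rational(1, 2)))) ≈ 9657.0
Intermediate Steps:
I = Mul(4, Pow(5514, Rational(1, 2))) (I = Pow(Add(35028, 53196), Rational(1, 2)) = Pow(88224, Rational(1, 2)) = Mul(4, Pow(5514, Rational(1, 2))) ≈ 297.03)
Add(I, Mul(65, 144)) = Add(Mul(4, Pow(5514, Rational(1, 2))), Mul(65, 144)) = Add(Mul(4, Pow(5514, Rational(1, 2))), 9360) = Add(9360, Mul(4, Pow(5514, Rational(1, 2))))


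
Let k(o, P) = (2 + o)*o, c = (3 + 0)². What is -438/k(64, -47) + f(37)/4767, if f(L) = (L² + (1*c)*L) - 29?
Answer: 118543/479424 ≈ 0.24726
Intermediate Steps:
c = 9 (c = 3² = 9)
k(o, P) = o*(2 + o)
f(L) = -29 + L² + 9*L (f(L) = (L² + (1*9)*L) - 29 = (L² + 9*L) - 29 = -29 + L² + 9*L)
-438/k(64, -47) + f(37)/4767 = -438*1/(64*(2 + 64)) + (-29 + 37² + 9*37)/4767 = -438/(64*66) + (-29 + 1369 + 333)*(1/4767) = -438/4224 + 1673*(1/4767) = -438*1/4224 + 239/681 = -73/704 + 239/681 = 118543/479424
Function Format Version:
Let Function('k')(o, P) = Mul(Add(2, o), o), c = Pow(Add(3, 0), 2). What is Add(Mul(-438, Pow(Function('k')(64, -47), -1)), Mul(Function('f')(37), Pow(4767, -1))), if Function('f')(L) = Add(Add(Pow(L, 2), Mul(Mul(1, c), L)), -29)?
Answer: Rational(118543, 479424) ≈ 0.24726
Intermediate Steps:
c = 9 (c = Pow(3, 2) = 9)
Function('k')(o, P) = Mul(o, Add(2, o))
Function('f')(L) = Add(-29, Pow(L, 2), Mul(9, L)) (Function('f')(L) = Add(Add(Pow(L, 2), Mul(Mul(1, 9), L)), -29) = Add(Add(Pow(L, 2), Mul(9, L)), -29) = Add(-29, Pow(L, 2), Mul(9, L)))
Add(Mul(-438, Pow(Function('k')(64, -47), -1)), Mul(Function('f')(37), Pow(4767, -1))) = Add(Mul(-438, Pow(Mul(64, Add(2, 64)), -1)), Mul(Add(-29, Pow(37, 2), Mul(9, 37)), Pow(4767, -1))) = Add(Mul(-438, Pow(Mul(64, 66), -1)), Mul(Add(-29, 1369, 333), Rational(1, 4767))) = Add(Mul(-438, Pow(4224, -1)), Mul(1673, Rational(1, 4767))) = Add(Mul(-438, Rational(1, 4224)), Rational(239, 681)) = Add(Rational(-73, 704), Rational(239, 681)) = Rational(118543, 479424)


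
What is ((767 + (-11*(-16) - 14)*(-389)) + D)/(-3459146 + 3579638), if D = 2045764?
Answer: 661171/40164 ≈ 16.462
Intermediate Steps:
((767 + (-11*(-16) - 14)*(-389)) + D)/(-3459146 + 3579638) = ((767 + (-11*(-16) - 14)*(-389)) + 2045764)/(-3459146 + 3579638) = ((767 + (176 - 14)*(-389)) + 2045764)/120492 = ((767 + 162*(-389)) + 2045764)*(1/120492) = ((767 - 63018) + 2045764)*(1/120492) = (-62251 + 2045764)*(1/120492) = 1983513*(1/120492) = 661171/40164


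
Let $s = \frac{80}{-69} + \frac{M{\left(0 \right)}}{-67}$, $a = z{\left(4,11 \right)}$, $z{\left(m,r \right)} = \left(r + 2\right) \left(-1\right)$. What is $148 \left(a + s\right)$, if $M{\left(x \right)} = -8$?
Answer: $- \frac{9606236}{4623} \approx -2077.9$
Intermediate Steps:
$z{\left(m,r \right)} = -2 - r$ ($z{\left(m,r \right)} = \left(2 + r\right) \left(-1\right) = -2 - r$)
$a = -13$ ($a = -2 - 11 = -13$)
$s = - \frac{4808}{4623}$ ($s = \frac{80}{-69} - \frac{8}{-67} = 80 \left(- \frac{1}{69}\right) - - \frac{8}{67} = - \frac{80}{69} + \frac{8}{67} = - \frac{4808}{4623} \approx -1.04$)
$148 \left(a + s\right) = 148 \left(-13 - \frac{4808}{4623}\right) = 148 \left(- \frac{64907}{4623}\right) = - \frac{9606236}{4623}$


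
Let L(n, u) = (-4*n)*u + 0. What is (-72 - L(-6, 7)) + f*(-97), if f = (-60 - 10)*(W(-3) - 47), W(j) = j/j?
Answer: -312580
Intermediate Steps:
L(n, u) = -4*n*u (L(n, u) = -4*n*u + 0 = -4*n*u)
W(j) = 1
f = 3220 (f = (-60 - 10)*(1 - 47) = -70*(-46) = 3220)
(-72 - L(-6, 7)) + f*(-97) = (-72 - (-4)*(-6)*7) + 3220*(-97) = (-72 - 1*168) - 312340 = (-72 - 168) - 312340 = -240 - 312340 = -312580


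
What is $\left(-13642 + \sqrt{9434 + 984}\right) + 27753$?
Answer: $14111 + \sqrt{10418} \approx 14213.0$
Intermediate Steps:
$\left(-13642 + \sqrt{9434 + 984}\right) + 27753 = \left(-13642 + \sqrt{10418}\right) + 27753 = 14111 + \sqrt{10418}$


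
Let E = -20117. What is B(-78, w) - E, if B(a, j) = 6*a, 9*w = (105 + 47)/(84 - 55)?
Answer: 19649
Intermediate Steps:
w = 152/261 (w = ((105 + 47)/(84 - 55))/9 = (152/29)/9 = (152*(1/29))/9 = (1/9)*(152/29) = 152/261 ≈ 0.58238)
B(-78, w) - E = 6*(-78) - 1*(-20117) = -468 + 20117 = 19649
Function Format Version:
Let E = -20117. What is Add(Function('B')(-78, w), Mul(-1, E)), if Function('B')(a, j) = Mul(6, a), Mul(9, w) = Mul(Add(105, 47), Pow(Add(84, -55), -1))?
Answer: 19649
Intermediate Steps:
w = Rational(152, 261) (w = Mul(Rational(1, 9), Mul(Add(105, 47), Pow(Add(84, -55), -1))) = Mul(Rational(1, 9), Mul(152, Pow(29, -1))) = Mul(Rational(1, 9), Mul(152, Rational(1, 29))) = Mul(Rational(1, 9), Rational(152, 29)) = Rational(152, 261) ≈ 0.58238)
Add(Function('B')(-78, w), Mul(-1, E)) = Add(Mul(6, -78), Mul(-1, -20117)) = Add(-468, 20117) = 19649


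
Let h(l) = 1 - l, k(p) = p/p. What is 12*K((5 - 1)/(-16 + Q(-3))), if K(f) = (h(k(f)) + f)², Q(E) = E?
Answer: 192/361 ≈ 0.53186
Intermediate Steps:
k(p) = 1
K(f) = f² (K(f) = ((1 - 1*1) + f)² = ((1 - 1) + f)² = (0 + f)² = f²)
12*K((5 - 1)/(-16 + Q(-3))) = 12*((5 - 1)/(-16 - 3))² = 12*(4/(-19))² = 12*(4*(-1/19))² = 12*(-4/19)² = 12*(16/361) = 192/361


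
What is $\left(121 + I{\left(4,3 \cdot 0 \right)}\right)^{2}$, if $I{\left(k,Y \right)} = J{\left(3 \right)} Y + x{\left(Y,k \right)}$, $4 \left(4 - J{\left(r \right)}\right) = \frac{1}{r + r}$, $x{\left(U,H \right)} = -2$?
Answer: $14161$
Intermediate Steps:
$J{\left(r \right)} = 4 - \frac{1}{8 r}$ ($J{\left(r \right)} = 4 - \frac{1}{4 \left(r + r\right)} = 4 - \frac{1}{4 \cdot 2 r} = 4 - \frac{\frac{1}{2} \frac{1}{r}}{4} = 4 - \frac{1}{8 r}$)
$I{\left(k,Y \right)} = -2 + \frac{95 Y}{24}$ ($I{\left(k,Y \right)} = \left(4 - \frac{1}{8 \cdot 3}\right) Y - 2 = \left(4 - \frac{1}{24}\right) Y - 2 = \frac{95 Y}{24} - 2 = -2 + \frac{95 Y}{24}$)
$\left(121 + I{\left(4,3 \cdot 0 \right)}\right)^{2} = \left(121 - \left(2 - \frac{95 \cdot 3 \cdot 0}{24}\right)\right)^{2} = \left(121 + \left(-2 + \frac{95}{24} \cdot 0\right)\right)^{2} = \left(121 + \left(-2 + 0\right)\right)^{2} = \left(121 - 2\right)^{2} = 119^{2} = 14161$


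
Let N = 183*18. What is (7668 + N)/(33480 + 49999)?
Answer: 10962/83479 ≈ 0.13131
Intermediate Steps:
N = 3294
(7668 + N)/(33480 + 49999) = (7668 + 3294)/(33480 + 49999) = 10962/83479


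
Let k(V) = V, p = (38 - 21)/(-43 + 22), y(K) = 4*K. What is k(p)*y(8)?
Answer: -544/21 ≈ -25.905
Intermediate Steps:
p = -17/21 (p = 17/(-21) = 17*(-1/21) = -17/21 ≈ -0.80952)
k(p)*y(8) = -68*8/21 = -17/21*32 = -544/21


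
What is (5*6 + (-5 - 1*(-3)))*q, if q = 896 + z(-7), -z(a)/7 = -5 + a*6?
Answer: 34300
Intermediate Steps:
z(a) = 35 - 42*a (z(a) = -7*(-5 + a*6) = -7*(-5 + 6*a) = 35 - 42*a)
q = 1225 (q = 896 + (35 - 42*(-7)) = 896 + (35 + 294) = 896 + 329 = 1225)
(5*6 + (-5 - 1*(-3)))*q = (5*6 + (-5 - 1*(-3)))*1225 = (30 + (-5 + 3))*1225 = (30 - 2)*1225 = 28*1225 = 34300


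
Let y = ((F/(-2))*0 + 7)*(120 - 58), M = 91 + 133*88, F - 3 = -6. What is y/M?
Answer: 62/1685 ≈ 0.036795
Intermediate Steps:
F = -3 (F = 3 - 6 = -3)
M = 11795 (M = 91 + 11704 = 11795)
y = 434 (y = (-3/(-2)*0 + 7)*(120 - 58) = (-3*(-1/2)*0 + 7)*62 = ((3/2)*0 + 7)*62 = (0 + 7)*62 = 7*62 = 434)
y/M = 434/11795 = 434*(1/11795) = 62/1685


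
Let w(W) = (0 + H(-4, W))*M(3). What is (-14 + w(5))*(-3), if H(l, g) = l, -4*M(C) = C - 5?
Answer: 48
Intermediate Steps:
M(C) = 5/4 - C/4 (M(C) = -(C - 5)/4 = -(-5 + C)/4 = 5/4 - C/4)
w(W) = -2 (w(W) = (0 - 4)*(5/4 - ¼*3) = -4*(5/4 - ¾) = -4*½ = -2)
(-14 + w(5))*(-3) = (-14 - 2)*(-3) = -16*(-3) = 48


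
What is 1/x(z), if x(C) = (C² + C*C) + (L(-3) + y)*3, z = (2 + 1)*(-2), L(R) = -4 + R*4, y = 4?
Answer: 1/36 ≈ 0.027778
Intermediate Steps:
L(R) = -4 + 4*R
z = -6 (z = 3*(-2) = -6)
x(C) = -36 + 2*C² (x(C) = (C² + C*C) + ((-4 + 4*(-3)) + 4)*3 = (C² + C²) + ((-4 - 12) + 4)*3 = 2*C² + (-16 + 4)*3 = 2*C² - 12*3 = 2*C² - 36 = -36 + 2*C²)
1/x(z) = 1/(-36 + 2*(-6)²) = 1/(-36 + 2*36) = 1/(-36 + 72) = 1/36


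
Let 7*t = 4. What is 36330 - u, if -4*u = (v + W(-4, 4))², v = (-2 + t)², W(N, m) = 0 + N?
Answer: 87230634/2401 ≈ 36331.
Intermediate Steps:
W(N, m) = N
t = 4/7 (t = (⅐)*4 = 4/7 ≈ 0.57143)
v = 100/49 (v = (-2 + 4/7)² = (-10/7)² = 100/49 ≈ 2.0408)
u = -2304/2401 (u = -(100/49 - 4)²/4 = -(-96/49)²/4 = -¼*9216/2401 = -2304/2401 ≈ -0.95960)
36330 - u = 36330 - 1*(-2304/2401) = 36330 + 2304/2401 = 87230634/2401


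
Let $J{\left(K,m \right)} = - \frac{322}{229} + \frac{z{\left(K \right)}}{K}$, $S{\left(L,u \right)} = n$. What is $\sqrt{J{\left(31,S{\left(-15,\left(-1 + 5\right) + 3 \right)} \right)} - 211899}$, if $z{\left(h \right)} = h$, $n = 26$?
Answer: $\frac{2 i \sqrt{2778054189}}{229} \approx 460.33 i$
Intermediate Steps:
$S{\left(L,u \right)} = 26$
$J{\left(K,m \right)} = - \frac{93}{229}$ ($J{\left(K,m \right)} = - \frac{322}{229} + \frac{K}{K} = \left(-322\right) \frac{1}{229} + 1 = - \frac{322}{229} + 1 = - \frac{93}{229}$)
$\sqrt{J{\left(31,S{\left(-15,\left(-1 + 5\right) + 3 \right)} \right)} - 211899} = \sqrt{- \frac{93}{229} - 211899} = \sqrt{- \frac{48524964}{229}} = \frac{2 i \sqrt{2778054189}}{229}$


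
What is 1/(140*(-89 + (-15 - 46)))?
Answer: -1/21000 ≈ -4.7619e-5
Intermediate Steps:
1/(140*(-89 + (-15 - 46))) = 1/(140*(-89 - 61)) = 1/(140*(-150)) = 1/(-21000) = -1/21000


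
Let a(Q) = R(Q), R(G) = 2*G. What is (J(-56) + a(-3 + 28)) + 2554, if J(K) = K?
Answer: 2548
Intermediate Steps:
a(Q) = 2*Q
(J(-56) + a(-3 + 28)) + 2554 = (-56 + 2*(-3 + 28)) + 2554 = (-56 + 2*25) + 2554 = (-56 + 50) + 2554 = -6 + 2554 = 2548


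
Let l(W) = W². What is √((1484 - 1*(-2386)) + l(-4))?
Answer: √3886 ≈ 62.338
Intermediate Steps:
√((1484 - 1*(-2386)) + l(-4)) = √((1484 - 1*(-2386)) + (-4)²) = √((1484 + 2386) + 16) = √(3870 + 16) = √3886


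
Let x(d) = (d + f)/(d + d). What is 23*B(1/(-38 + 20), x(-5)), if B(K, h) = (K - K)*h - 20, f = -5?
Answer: -460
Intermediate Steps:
x(d) = (-5 + d)/(2*d) (x(d) = (d - 5)/(d + d) = (-5 + d)/((2*d)) = (-5 + d)*(1/(2*d)) = (-5 + d)/(2*d))
B(K, h) = -20 (B(K, h) = 0*h - 20 = 0 - 20 = -20)
23*B(1/(-38 + 20), x(-5)) = 23*(-20) = -460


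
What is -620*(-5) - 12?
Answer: 3088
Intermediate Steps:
-620*(-5) - 12 = -20*(-155) - 12 = 3100 - 12 = 3088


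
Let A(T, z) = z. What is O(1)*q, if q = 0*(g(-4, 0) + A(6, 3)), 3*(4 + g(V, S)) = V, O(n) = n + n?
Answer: 0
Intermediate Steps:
O(n) = 2*n
g(V, S) = -4 + V/3
q = 0 (q = 0*((-4 + (1/3)*(-4)) + 3) = 0*((-4 - 4/3) + 3) = 0*(-16/3 + 3) = 0*(-7/3) = 0)
O(1)*q = (2*1)*0 = 2*0 = 0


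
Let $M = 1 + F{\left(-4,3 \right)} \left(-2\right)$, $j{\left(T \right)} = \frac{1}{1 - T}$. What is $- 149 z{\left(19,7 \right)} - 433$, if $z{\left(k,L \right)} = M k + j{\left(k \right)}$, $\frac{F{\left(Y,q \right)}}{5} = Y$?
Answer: $- \frac{2096923}{18} \approx -1.165 \cdot 10^{5}$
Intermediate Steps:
$F{\left(Y,q \right)} = 5 Y$
$M = 41$ ($M = 1 + 5 \left(-4\right) \left(-2\right) = 1 - -40 = 1 + 40 = 41$)
$z{\left(k,L \right)} = - \frac{1}{-1 + k} + 41 k$ ($z{\left(k,L \right)} = 41 k - \frac{1}{-1 + k} = - \frac{1}{-1 + k} + 41 k$)
$- 149 z{\left(19,7 \right)} - 433 = - 149 \frac{-1 + 41 \cdot 19 \left(-1 + 19\right)}{-1 + 19} - 433 = - 149 \frac{-1 + 41 \cdot 19 \cdot 18}{18} - 433 = - 149 \frac{-1 + 14022}{18} - 433 = - 149 \cdot \frac{1}{18} \cdot 14021 - 433 = \left(-149\right) \frac{14021}{18} - 433 = - \frac{2089129}{18} - 433 = - \frac{2096923}{18}$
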